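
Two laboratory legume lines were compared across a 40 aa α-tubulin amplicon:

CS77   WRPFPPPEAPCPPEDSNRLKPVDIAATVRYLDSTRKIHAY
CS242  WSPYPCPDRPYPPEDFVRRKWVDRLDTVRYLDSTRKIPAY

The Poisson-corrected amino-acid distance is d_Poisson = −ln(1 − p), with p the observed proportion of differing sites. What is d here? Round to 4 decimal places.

Differing sites — 2:R/S; 4:F/Y; 6:P/C; 8:E/D; 9:A/R; 11:C/Y; 16:S/F; 17:N/V; 19:L/R; 21:P/W; 24:I/R; 25:A/L; 26:A/D; 38:H/P.
p = 14/40 = 0.350000.
d = −ln(1 − 0.350000) = −ln(0.650000) = 0.4308.

0.4308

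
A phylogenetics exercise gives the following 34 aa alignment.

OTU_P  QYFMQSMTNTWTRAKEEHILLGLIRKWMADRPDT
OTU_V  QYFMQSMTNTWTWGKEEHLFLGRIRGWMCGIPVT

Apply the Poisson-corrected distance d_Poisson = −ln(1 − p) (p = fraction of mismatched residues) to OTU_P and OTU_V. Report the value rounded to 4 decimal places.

0.3483

Mismatches occur at site 13 (R/W), site 14 (A/G), site 19 (I/L), site 20 (L/F), site 23 (L/R), site 26 (K/G), site 29 (A/C), site 30 (D/G), site 31 (R/I), site 33 (D/V).
p = 10/34 = 0.294118.
d = −ln(1 − 0.294118) = −ln(0.705882) = 0.3483.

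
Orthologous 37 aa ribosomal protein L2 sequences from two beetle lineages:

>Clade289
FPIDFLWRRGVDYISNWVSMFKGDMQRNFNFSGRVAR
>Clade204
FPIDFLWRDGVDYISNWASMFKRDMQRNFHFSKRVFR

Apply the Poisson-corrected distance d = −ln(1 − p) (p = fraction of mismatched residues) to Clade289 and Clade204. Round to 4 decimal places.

0.1769

Differing sites — 9:R/D; 18:V/A; 23:G/R; 30:N/H; 33:G/K; 36:A/F.
p = 6/37 = 0.162162.
d = −ln(1 − 0.162162) = −ln(0.837838) = 0.1769.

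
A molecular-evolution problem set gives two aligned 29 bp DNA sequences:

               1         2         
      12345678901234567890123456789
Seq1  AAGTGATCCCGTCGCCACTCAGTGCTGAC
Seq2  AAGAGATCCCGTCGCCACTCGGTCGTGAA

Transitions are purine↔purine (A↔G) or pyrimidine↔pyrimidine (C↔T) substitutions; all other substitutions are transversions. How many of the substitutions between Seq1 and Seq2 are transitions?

1

Differing sites — 4:T/A (Tv); 21:A/G (Ti); 24:G/C (Tv); 25:C/G (Tv); 29:C/A (Tv).
Of the 5 differences, 1 transition and 4 transversions, so the answer is 1.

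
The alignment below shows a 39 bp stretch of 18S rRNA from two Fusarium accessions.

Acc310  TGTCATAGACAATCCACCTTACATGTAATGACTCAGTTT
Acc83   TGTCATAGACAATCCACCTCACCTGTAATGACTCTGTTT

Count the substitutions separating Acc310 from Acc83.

3

The sequences differ at positions 20 (T/C), 23 (A/C), 35 (A/T).
That gives 3 mismatches out of 39 aligned sites, so the Hamming distance is 3.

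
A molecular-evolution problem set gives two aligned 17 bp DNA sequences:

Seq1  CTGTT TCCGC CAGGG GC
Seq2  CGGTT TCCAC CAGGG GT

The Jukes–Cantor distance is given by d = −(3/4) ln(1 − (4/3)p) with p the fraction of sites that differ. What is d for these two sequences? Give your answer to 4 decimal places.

0.2012

Mismatches occur at site 2 (T/G), site 9 (G/A), site 17 (C/T).
p = 3/17 = 0.176471.
d = −0.75 · ln(1 − (4/3)·0.176471) = −0.75 · ln(0.764705) = −0.75 · (-0.268265) = 0.2012.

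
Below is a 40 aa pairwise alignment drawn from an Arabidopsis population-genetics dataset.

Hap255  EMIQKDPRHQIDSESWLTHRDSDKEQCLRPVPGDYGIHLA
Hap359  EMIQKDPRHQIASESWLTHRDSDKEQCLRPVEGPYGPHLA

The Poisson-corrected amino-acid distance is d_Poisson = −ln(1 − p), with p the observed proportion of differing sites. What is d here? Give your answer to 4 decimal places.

0.1054

Mismatches occur at site 12 (D/A), site 32 (P/E), site 34 (D/P), site 37 (I/P).
p = 4/40 = 0.100000.
d = −ln(1 − 0.100000) = −ln(0.900000) = 0.1054.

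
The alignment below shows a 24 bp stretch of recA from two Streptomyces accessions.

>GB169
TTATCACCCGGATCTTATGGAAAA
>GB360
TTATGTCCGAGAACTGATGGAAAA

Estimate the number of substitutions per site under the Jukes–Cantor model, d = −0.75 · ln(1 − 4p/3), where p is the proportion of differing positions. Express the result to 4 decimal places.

0.3041

Differing sites — 5:C/G; 6:A/T; 9:C/G; 10:G/A; 13:T/A; 16:T/G.
p = 6/24 = 0.250000.
d = −0.75 · ln(1 − (4/3)·0.250000) = −0.75 · ln(0.666667) = −0.75 · (-0.405465) = 0.3041.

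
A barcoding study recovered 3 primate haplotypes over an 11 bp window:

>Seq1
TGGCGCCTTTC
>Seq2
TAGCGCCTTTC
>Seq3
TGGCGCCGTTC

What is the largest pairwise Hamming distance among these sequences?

2

Pairwise Hamming distances:
  Seq1 vs Seq2: 1
  Seq1 vs Seq3: 1
  Seq2 vs Seq3: 2
The largest is 2, between Seq2 and Seq3.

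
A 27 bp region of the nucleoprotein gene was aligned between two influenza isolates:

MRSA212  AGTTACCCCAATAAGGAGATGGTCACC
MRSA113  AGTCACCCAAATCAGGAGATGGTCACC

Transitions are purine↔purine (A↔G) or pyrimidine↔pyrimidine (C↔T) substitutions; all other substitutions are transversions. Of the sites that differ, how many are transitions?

The sequences differ at positions 4 (T/C, transition), 9 (C/A, transversion), 13 (A/C, transversion).
Of the 3 differences, 1 transition and 2 transversions, so the answer is 1.

1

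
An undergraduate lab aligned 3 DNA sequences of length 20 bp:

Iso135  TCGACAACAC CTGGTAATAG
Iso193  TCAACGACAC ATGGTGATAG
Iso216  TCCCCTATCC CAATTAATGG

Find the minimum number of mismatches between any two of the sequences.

4

Pairwise Hamming distances:
  Iso135 vs Iso193: 4
  Iso135 vs Iso216: 9
  Iso193 vs Iso216: 11
The smallest is 4, between Iso135 and Iso193.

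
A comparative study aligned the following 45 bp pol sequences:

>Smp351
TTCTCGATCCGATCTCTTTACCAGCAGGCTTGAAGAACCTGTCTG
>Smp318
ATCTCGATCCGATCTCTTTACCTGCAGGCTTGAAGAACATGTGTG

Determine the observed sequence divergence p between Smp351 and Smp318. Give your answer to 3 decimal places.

0.089

The sequences differ at positions 1 (T/A), 23 (A/T), 39 (C/A), 43 (C/G).
There are 4 differences over 45 sites, so p = 4/45 = 0.089.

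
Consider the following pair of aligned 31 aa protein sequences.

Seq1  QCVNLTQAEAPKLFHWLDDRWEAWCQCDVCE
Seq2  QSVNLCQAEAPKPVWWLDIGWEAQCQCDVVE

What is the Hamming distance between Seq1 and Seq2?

Mismatches occur at site 2 (C→S), site 6 (T→C), site 13 (L→P), site 14 (F→V), site 15 (H→W), site 19 (D→I), site 20 (R→G), site 24 (W→Q), site 30 (C→V).
That gives 9 mismatches out of 31 aligned sites, so the Hamming distance is 9.

9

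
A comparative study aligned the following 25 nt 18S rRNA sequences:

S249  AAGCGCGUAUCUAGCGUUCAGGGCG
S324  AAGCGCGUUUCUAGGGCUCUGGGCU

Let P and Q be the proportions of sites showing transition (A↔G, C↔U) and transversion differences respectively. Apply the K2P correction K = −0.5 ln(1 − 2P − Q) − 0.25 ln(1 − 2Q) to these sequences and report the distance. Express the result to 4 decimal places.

0.2336

The sequences differ at positions 9 (A/U, transversion), 15 (C/G, transversion), 17 (U/C, transition), 20 (A/U, transversion), 25 (G/U, transversion).
Of the 5 differences, 1 transition and 4 transversions over 25 sites: P = 1/25 = 0.040000, Q = 4/25 = 0.160000.
d = −0.5·ln(0.760000) − 0.25·ln(0.680000) = −0.5·(-0.274437) − 0.25·(-0.385662) = 0.2336.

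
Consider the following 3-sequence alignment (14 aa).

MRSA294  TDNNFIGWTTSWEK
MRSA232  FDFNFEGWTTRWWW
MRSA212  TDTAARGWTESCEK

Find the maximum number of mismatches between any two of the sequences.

Pairwise Hamming distances:
  MRSA294 vs MRSA232: 6
  MRSA294 vs MRSA212: 6
  MRSA232 vs MRSA212: 10
The largest is 10, between MRSA232 and MRSA212.

10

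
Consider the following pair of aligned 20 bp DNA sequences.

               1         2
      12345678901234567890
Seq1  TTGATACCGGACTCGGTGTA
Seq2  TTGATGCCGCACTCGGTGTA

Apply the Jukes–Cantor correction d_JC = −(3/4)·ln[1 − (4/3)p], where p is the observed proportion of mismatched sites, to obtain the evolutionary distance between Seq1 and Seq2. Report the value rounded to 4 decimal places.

0.1073

Differing sites — 6:A/G; 10:G/C.
p = 2/20 = 0.100000.
d = −0.75 · ln(1 − (4/3)·0.100000) = −0.75 · ln(0.866667) = −0.75 · (-0.143100) = 0.1073.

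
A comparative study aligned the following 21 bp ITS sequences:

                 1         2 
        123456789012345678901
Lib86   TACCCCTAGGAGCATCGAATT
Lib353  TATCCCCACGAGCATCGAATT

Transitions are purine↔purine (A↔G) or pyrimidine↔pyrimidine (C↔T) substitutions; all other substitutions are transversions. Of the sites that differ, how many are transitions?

Mismatches occur at site 3 (C/T, transition), site 7 (T/C, transition), site 9 (G/C, transversion).
Of the 3 differences, 2 transitions and 1 transversion, so the answer is 2.

2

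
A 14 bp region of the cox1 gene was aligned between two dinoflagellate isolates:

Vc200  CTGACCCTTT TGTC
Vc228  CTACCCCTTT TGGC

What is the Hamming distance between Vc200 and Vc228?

Differing sites — 3:G/A; 4:A/C; 13:T/G.
That gives 3 mismatches out of 14 aligned sites, so the Hamming distance is 3.

3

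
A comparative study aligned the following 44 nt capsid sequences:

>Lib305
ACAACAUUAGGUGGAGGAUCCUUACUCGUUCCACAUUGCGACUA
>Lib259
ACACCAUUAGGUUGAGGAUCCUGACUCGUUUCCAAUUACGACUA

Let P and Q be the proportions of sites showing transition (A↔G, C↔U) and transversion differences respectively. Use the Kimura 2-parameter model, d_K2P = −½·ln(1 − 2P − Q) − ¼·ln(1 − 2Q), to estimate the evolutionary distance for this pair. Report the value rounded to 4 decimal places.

Mismatches occur at site 4 (A→C, transversion), site 13 (G→U, transversion), site 23 (U→G, transversion), site 31 (C→U, transition), site 33 (A→C, transversion), site 34 (C→A, transversion), site 38 (G→A, transition).
Of the 7 differences, 2 transitions and 5 transversions over 44 sites: P = 2/44 = 0.045455, Q = 5/44 = 0.113636.
d = −0.5·ln(0.795454) − 0.25·ln(0.772728) = −0.5·(-0.228842) − 0.25·(-0.257828) = 0.1789.

0.1789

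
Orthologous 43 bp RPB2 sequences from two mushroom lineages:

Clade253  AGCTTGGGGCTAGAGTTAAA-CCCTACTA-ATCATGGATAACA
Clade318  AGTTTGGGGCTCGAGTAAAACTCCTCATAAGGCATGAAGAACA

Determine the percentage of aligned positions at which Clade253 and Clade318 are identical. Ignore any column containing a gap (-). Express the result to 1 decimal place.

Excluding the 2 gap columns leaves 41 comparable sites.
Differing sites — 3:C/T; 12:A/C; 17:T/A; 22:C/T; 26:A/C; 27:C/A; 31:A/G; 32:T/G; 37:G/A; 39:T/G.
31 of the 41 comparable sites match, so the percent identity is 31/41 × 100 = 75.6%.

75.6%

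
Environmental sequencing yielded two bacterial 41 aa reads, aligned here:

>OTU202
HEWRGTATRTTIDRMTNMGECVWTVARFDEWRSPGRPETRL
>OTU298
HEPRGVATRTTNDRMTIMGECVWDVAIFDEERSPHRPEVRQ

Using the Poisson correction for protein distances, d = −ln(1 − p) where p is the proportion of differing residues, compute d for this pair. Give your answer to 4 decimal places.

Mismatches occur at site 3 (W↔P), site 6 (T↔V), site 12 (I↔N), site 17 (N↔I), site 24 (T↔D), site 27 (R↔I), site 31 (W↔E), site 35 (G↔H), site 39 (T↔V), site 41 (L↔Q).
p = 10/41 = 0.243902.
d = −ln(1 − 0.243902) = −ln(0.756098) = 0.2796.

0.2796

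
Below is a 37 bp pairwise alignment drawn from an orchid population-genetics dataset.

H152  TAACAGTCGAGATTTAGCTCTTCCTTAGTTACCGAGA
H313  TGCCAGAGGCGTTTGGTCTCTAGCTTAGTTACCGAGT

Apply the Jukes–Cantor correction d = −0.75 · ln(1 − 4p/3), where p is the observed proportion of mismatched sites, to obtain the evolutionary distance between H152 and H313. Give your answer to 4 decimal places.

Differing sites — 2:A/G; 3:A/C; 7:T/A; 8:C/G; 10:A/C; 12:A/T; 15:T/G; 16:A/G; 17:G/T; 22:T/A; 23:C/G; 37:A/T.
p = 12/37 = 0.324324.
d = −0.75 · ln(1 − (4/3)·0.324324) = −0.75 · ln(0.567568) = −0.75 · (-0.566395) = 0.4248.

0.4248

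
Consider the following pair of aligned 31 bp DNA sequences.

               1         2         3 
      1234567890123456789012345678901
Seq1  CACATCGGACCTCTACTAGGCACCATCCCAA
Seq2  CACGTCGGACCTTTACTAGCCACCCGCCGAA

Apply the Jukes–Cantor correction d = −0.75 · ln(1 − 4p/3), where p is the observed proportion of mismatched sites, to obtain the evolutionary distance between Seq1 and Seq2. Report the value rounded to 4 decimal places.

0.2239

Differing sites — 4:A/G; 13:C/T; 20:G/C; 25:A/C; 26:T/G; 29:C/G.
p = 6/31 = 0.193548.
d = −0.75 · ln(1 − (4/3)·0.193548) = −0.75 · ln(0.741936) = −0.75 · (-0.298492) = 0.2239.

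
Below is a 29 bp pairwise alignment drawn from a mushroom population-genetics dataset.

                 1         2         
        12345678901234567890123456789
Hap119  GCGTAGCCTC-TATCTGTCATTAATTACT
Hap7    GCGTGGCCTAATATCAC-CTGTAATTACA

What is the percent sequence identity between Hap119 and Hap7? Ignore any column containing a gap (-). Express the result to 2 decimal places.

74.07%

Excluding the 2 gap columns leaves 27 comparable sites.
Mismatches occur at site 5 (A/G), site 10 (C/A), site 16 (T/A), site 17 (G/C), site 20 (A/T), site 21 (T/G), site 29 (T/A).
20 of the 27 comparable sites match, so the percent identity is 20/27 × 100 = 74.07%.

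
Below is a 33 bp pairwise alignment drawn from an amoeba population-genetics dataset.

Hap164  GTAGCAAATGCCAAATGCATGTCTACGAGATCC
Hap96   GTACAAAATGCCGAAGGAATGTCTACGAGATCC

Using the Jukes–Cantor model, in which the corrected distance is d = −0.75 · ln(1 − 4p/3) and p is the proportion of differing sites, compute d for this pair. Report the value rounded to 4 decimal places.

The sequences differ at positions 4 (G/C), 5 (C/A), 13 (A/G), 16 (T/G), 18 (C/A).
p = 5/33 = 0.151515.
d = −0.75 · ln(1 − (4/3)·0.151515) = −0.75 · ln(0.797980) = −0.75 · (-0.225672) = 0.1693.

0.1693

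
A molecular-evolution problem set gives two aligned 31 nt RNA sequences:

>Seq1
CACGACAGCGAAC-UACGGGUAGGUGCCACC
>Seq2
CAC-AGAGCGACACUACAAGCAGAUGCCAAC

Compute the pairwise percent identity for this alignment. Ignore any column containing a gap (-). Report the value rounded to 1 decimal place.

Excluding the 2 gap columns leaves 29 comparable sites.
Differing sites — 6:C/G; 12:A/C; 13:C/A; 18:G/A; 19:G/A; 21:U/C; 24:G/A; 30:C/A.
21 of the 29 comparable sites match, so the percent identity is 21/29 × 100 = 72.4%.

72.4%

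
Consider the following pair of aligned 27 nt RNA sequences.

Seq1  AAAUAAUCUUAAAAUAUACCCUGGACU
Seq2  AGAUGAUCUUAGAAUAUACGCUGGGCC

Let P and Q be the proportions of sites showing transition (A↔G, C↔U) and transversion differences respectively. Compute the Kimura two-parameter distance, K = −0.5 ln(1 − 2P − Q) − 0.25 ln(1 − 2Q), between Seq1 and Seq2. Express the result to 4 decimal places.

0.2809

The sequences differ at positions 2 (A/G, transition), 5 (A/G, transition), 12 (A/G, transition), 20 (C/G, transversion), 25 (A/G, transition), 27 (U/C, transition).
Of the 6 differences, 5 transitions and 1 transversion over 27 sites: P = 5/27 = 0.185185, Q = 1/27 = 0.037037.
d = −0.5·ln(0.592593) − 0.25·ln(0.925926) = −0.5·(-0.523247) − 0.25·(-0.076961) = 0.2809.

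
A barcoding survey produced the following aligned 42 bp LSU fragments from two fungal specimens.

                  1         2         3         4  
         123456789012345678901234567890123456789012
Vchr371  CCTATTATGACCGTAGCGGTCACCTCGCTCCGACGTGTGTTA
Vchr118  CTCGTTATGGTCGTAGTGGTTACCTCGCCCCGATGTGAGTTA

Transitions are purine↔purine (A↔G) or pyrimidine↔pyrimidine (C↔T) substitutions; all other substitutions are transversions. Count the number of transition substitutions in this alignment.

9

Differing sites — 2:C/T (Ti); 3:T/C (Ti); 4:A/G (Ti); 10:A/G (Ti); 11:C/T (Ti); 17:C/T (Ti); 21:C/T (Ti); 29:T/C (Ti); 34:C/T (Ti); 38:T/A (Tv).
Of the 10 differences, 9 transitions and 1 transversion, so the answer is 9.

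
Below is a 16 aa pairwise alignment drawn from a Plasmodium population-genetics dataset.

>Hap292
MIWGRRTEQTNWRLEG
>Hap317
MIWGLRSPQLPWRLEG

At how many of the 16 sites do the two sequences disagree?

Differing sites — 5:R/L; 7:T/S; 8:E/P; 10:T/L; 11:N/P.
That gives 5 mismatches out of 16 aligned sites, so the Hamming distance is 5.

5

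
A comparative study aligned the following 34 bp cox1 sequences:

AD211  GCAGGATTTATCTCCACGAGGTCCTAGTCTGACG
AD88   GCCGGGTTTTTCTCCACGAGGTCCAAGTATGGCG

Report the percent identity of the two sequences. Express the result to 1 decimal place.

The sequences differ at positions 3 (A/C), 6 (A/G), 10 (A/T), 25 (T/A), 29 (C/A), 32 (A/G).
28 of the 34 sites match, so the percent identity is 28/34 × 100 = 82.4%.

82.4%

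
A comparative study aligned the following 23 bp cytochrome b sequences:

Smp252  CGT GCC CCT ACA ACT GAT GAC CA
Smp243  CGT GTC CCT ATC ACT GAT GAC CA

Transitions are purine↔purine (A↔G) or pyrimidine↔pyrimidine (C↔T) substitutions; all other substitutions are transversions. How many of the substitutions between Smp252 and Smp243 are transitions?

Mismatches occur at site 5 (C↔T, transition), site 11 (C↔T, transition), site 12 (A↔C, transversion).
Of the 3 differences, 2 transitions and 1 transversion, so the answer is 2.

2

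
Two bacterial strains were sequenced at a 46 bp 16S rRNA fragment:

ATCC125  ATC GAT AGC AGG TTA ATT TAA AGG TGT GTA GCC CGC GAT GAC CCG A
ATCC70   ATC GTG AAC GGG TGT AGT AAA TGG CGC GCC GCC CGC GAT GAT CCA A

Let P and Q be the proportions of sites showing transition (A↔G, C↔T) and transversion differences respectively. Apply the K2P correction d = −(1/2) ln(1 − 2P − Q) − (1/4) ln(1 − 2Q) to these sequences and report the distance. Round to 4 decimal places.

The sequences differ at positions 5 (A/T, transversion), 6 (T/G, transversion), 8 (G/A, transition), 10 (A/G, transition), 14 (T/G, transversion), 15 (A/T, transversion), 17 (T/G, transversion), 19 (T/A, transversion), 22 (A/T, transversion), 25 (T/C, transition), 27 (T/C, transition), 29 (T/C, transition), 30 (A/C, transversion), 42 (C/T, transition), 45 (G/A, transition).
Of the 15 differences, 7 transitions and 8 transversions over 46 sites: P = 7/46 = 0.152174, Q = 8/46 = 0.173913.
d = −0.5·ln(0.521739) − 0.25·ln(0.652174) = −0.5·(-0.650588) − 0.25·(-0.427444) = 0.4322.

0.4322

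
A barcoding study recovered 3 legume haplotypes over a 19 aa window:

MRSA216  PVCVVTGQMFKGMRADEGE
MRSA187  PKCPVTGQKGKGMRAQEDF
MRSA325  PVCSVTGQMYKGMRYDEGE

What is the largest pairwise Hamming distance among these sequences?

8

Pairwise Hamming distances:
  MRSA216 vs MRSA187: 7
  MRSA216 vs MRSA325: 3
  MRSA187 vs MRSA325: 8
The largest is 8, between MRSA187 and MRSA325.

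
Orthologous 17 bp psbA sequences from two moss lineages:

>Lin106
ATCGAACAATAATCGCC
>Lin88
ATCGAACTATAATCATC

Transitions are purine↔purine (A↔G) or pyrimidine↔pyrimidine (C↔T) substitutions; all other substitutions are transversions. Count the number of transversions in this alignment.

Differing sites — 8:A/T (Tv); 15:G/A (Ti); 16:C/T (Ti).
Of the 3 differences, 2 transitions and 1 transversion, so the answer is 1.

1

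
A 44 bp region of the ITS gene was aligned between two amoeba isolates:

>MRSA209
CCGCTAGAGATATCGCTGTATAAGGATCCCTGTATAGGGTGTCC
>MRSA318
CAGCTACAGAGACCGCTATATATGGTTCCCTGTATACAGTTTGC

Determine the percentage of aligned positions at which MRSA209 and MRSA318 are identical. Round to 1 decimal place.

Mismatches occur at site 2 (C→A), site 7 (G→C), site 11 (T→G), site 13 (T→C), site 18 (G→A), site 23 (A→T), site 26 (A→T), site 37 (G→C), site 38 (G→A), site 41 (G→T), site 43 (C→G).
33 of the 44 sites match, so the percent identity is 33/44 × 100 = 75.0%.

75.0%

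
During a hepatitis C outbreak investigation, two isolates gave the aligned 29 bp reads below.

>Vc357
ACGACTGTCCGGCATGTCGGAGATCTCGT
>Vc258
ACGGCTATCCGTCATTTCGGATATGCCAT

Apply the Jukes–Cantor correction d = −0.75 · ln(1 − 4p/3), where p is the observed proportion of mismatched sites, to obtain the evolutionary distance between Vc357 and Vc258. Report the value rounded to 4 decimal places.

0.3439

Differing sites — 4:A/G; 7:G/A; 12:G/T; 16:G/T; 22:G/T; 25:C/G; 26:T/C; 28:G/A.
p = 8/29 = 0.275862.
d = −0.75 · ln(1 − (4/3)·0.275862) = −0.75 · ln(0.632184) = −0.75 · (-0.458575) = 0.3439.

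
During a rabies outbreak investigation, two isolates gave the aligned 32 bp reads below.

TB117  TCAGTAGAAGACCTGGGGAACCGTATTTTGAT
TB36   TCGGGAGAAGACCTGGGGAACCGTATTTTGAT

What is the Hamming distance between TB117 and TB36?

2

The sequences differ at positions 3 (A/G), 5 (T/G).
That gives 2 mismatches out of 32 aligned sites, so the Hamming distance is 2.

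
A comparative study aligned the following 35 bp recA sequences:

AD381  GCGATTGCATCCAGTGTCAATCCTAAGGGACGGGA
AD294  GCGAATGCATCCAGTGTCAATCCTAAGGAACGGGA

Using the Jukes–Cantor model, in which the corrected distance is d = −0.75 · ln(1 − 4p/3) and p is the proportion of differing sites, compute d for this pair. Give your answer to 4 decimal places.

0.0594

Differing sites — 5:T/A; 29:G/A.
p = 2/35 = 0.057143.
d = −0.75 · ln(1 − (4/3)·0.057143) = −0.75 · ln(0.923809) = −0.75 · (-0.079250) = 0.0594.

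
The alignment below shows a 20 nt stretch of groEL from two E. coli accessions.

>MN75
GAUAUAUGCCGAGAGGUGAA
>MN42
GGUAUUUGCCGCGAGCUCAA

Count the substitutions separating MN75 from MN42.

The sequences differ at positions 2 (A/G), 6 (A/U), 12 (A/C), 16 (G/C), 18 (G/C).
That gives 5 mismatches out of 20 aligned sites, so the Hamming distance is 5.

5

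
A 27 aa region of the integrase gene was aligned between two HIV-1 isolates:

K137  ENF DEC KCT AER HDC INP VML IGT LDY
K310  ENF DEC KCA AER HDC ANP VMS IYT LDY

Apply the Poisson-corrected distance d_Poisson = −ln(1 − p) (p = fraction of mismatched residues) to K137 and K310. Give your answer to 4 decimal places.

The sequences differ at positions 9 (T/A), 16 (I/A), 21 (L/S), 23 (G/Y).
p = 4/27 = 0.148148.
d = −ln(1 − 0.148148) = −ln(0.851852) = 0.1603.

0.1603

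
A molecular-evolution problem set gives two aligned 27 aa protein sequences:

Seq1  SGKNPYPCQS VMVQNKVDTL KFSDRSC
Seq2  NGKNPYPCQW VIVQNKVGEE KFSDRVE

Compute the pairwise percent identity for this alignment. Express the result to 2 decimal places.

70.37%

Differing sites — 1:S/N; 10:S/W; 12:M/I; 18:D/G; 19:T/E; 20:L/E; 26:S/V; 27:C/E.
19 of the 27 sites match, so the percent identity is 19/27 × 100 = 70.37%.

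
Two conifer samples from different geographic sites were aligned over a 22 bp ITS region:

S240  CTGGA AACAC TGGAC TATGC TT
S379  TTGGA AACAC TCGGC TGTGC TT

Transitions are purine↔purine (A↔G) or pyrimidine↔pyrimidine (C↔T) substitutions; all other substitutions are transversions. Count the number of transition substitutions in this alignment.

3

Mismatches occur at site 1 (C/T, transition), site 12 (G/C, transversion), site 14 (A/G, transition), site 17 (A/G, transition).
Of the 4 differences, 3 transitions and 1 transversion, so the answer is 3.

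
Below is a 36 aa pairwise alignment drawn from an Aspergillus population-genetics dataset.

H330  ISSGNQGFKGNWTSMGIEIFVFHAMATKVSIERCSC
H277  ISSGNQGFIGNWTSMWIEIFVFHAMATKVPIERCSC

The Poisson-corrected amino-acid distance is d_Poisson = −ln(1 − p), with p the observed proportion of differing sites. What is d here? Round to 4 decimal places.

0.0870

Mismatches occur at site 9 (K↔I), site 16 (G↔W), site 30 (S↔P).
p = 3/36 = 0.083333.
d = −ln(1 − 0.083333) = −ln(0.916667) = 0.0870.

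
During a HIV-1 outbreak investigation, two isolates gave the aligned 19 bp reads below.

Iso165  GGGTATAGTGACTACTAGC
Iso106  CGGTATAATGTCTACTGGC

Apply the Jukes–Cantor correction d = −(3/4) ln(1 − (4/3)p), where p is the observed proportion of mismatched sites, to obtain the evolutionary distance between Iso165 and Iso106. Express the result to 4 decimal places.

Mismatches occur at site 1 (G↔C), site 8 (G↔A), site 11 (A↔T), site 17 (A↔G).
p = 4/19 = 0.210526.
d = −0.75 · ln(1 − (4/3)·0.210526) = −0.75 · ln(0.719299) = −0.75 · (-0.329478) = 0.2471.

0.2471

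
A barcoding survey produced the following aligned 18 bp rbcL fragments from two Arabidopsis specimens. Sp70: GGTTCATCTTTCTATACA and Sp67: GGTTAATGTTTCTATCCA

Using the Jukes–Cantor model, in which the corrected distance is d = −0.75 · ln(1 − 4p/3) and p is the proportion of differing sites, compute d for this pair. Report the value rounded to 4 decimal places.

Mismatches occur at site 5 (C↔A), site 8 (C↔G), site 16 (A↔C).
p = 3/18 = 0.166667.
d = −0.75 · ln(1 − (4/3)·0.166667) = −0.75 · ln(0.777777) = −0.75 · (-0.251315) = 0.1885.

0.1885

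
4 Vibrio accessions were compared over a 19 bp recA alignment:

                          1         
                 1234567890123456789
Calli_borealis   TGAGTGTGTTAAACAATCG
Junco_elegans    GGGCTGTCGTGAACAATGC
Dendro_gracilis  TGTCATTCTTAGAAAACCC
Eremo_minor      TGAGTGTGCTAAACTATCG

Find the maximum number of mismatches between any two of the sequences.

11

Pairwise Hamming distances:
  Calli_borealis vs Junco_elegans: 8
  Calli_borealis vs Dendro_gracilis: 9
  Calli_borealis vs Eremo_minor: 2
  Junco_elegans vs Dendro_gracilis: 10
  Junco_elegans vs Eremo_minor: 9
  Dendro_gracilis vs Eremo_minor: 11
The largest is 11, between Dendro_gracilis and Eremo_minor.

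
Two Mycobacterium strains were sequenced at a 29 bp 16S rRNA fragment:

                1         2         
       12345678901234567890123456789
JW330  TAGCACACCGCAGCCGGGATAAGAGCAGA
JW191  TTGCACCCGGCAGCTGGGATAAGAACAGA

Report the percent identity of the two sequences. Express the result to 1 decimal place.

Mismatches occur at site 2 (A↔T), site 7 (A↔C), site 9 (C↔G), site 15 (C↔T), site 25 (G↔A).
24 of the 29 sites match, so the percent identity is 24/29 × 100 = 82.8%.

82.8%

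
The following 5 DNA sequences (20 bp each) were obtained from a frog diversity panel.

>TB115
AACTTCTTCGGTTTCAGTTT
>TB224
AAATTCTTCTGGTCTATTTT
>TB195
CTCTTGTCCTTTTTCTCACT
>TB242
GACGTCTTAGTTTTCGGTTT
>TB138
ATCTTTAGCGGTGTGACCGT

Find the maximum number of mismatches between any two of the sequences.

14

Pairwise Hamming distances:
  TB115 vs TB224: 6
  TB115 vs TB195: 10
  TB115 vs TB242: 5
  TB115 vs TB138: 9
  TB224 vs TB195: 13
  TB224 vs TB242: 11
  TB224 vs TB138: 13
  TB195 vs TB242: 11
  TB195 vs TB138: 11
  TB242 vs TB138: 14
The largest is 14, between TB242 and TB138.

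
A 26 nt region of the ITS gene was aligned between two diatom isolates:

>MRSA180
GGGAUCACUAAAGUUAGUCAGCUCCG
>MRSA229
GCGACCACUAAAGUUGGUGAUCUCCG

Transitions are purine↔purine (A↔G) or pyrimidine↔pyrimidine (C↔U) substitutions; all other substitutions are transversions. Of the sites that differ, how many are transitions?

2

Mismatches occur at site 2 (G↔C, transversion), site 5 (U↔C, transition), site 16 (A↔G, transition), site 19 (C↔G, transversion), site 21 (G↔U, transversion).
Of the 5 differences, 2 transitions and 3 transversions, so the answer is 2.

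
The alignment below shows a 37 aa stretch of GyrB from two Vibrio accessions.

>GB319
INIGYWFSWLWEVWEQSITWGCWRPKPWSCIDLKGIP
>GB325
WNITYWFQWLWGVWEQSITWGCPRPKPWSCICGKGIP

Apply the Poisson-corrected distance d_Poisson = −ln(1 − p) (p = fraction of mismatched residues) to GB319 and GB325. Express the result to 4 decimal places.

Mismatches occur at site 1 (I↔W), site 4 (G↔T), site 8 (S↔Q), site 12 (E↔G), site 23 (W↔P), site 32 (D↔C), site 33 (L↔G).
p = 7/37 = 0.189189.
d = −ln(1 − 0.189189) = −ln(0.810811) = 0.2097.

0.2097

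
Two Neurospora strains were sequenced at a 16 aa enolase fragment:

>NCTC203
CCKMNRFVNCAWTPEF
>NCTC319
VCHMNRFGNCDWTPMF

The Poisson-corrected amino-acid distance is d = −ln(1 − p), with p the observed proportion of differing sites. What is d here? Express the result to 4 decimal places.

0.3747

Differing sites — 1:C/V; 3:K/H; 8:V/G; 11:A/D; 15:E/M.
p = 5/16 = 0.312500.
d = −ln(1 − 0.312500) = −ln(0.687500) = 0.3747.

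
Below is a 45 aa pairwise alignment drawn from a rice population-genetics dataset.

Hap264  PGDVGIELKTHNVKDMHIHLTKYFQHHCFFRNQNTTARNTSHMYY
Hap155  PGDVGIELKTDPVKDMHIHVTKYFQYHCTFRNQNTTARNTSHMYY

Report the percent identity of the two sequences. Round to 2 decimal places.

88.89%

The sequences differ at positions 11 (H/D), 12 (N/P), 20 (L/V), 26 (H/Y), 29 (F/T).
40 of the 45 sites match, so the percent identity is 40/45 × 100 = 88.89%.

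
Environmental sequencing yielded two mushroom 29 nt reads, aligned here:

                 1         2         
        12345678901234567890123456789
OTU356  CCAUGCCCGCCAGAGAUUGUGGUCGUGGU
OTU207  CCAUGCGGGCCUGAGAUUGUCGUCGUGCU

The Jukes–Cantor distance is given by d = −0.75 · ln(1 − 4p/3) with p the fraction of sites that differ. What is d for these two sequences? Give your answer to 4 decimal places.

0.1959

The sequences differ at positions 7 (C/G), 8 (C/G), 12 (A/U), 21 (G/C), 28 (G/C).
p = 5/29 = 0.172414.
d = −0.75 · ln(1 − (4/3)·0.172414) = −0.75 · ln(0.770115) = −0.75 · (-0.261215) = 0.1959.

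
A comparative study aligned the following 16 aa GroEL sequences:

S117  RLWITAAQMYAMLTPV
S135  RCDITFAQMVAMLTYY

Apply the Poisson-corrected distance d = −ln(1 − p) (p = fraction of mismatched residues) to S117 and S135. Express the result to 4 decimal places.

0.4700

The sequences differ at positions 2 (L/C), 3 (W/D), 6 (A/F), 10 (Y/V), 15 (P/Y), 16 (V/Y).
p = 6/16 = 0.375000.
d = −ln(1 − 0.375000) = −ln(0.625000) = 0.4700.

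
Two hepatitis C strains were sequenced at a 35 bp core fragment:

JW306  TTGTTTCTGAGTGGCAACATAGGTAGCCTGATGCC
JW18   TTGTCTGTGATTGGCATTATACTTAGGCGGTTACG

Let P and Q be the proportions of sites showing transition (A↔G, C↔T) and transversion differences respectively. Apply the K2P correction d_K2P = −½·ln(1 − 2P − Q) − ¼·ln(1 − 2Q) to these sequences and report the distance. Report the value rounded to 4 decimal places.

0.4603

Differing sites — 5:T/C (Ti); 7:C/G (Tv); 11:G/T (Tv); 17:A/T (Tv); 18:C/T (Ti); 22:G/C (Tv); 23:G/T (Tv); 27:C/G (Tv); 29:T/G (Tv); 31:A/T (Tv); 33:G/A (Ti); 35:C/G (Tv).
Of the 12 differences, 3 transitions and 9 transversions over 35 sites: P = 3/35 = 0.085714, Q = 9/35 = 0.257143.
d = −0.5·ln(0.571429) − 0.25·ln(0.485714) = −0.5·(-0.559615) − 0.25·(-0.722135) = 0.4603.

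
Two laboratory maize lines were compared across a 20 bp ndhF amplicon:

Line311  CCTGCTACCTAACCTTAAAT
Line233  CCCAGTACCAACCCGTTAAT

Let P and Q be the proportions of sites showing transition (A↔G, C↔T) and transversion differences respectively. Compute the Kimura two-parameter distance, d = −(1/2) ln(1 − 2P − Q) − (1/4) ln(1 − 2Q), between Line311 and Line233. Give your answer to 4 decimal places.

0.4722

Differing sites — 3:T/C (Ti); 4:G/A (Ti); 5:C/G (Tv); 10:T/A (Tv); 12:A/C (Tv); 15:T/G (Tv); 17:A/T (Tv).
Of the 7 differences, 2 transitions and 5 transversions over 20 sites: P = 2/20 = 0.100000, Q = 5/20 = 0.250000.
d = −0.5·ln(0.550000) − 0.25·ln(0.500000) = −0.5·(-0.597837) − 0.25·(-0.693147) = 0.4722.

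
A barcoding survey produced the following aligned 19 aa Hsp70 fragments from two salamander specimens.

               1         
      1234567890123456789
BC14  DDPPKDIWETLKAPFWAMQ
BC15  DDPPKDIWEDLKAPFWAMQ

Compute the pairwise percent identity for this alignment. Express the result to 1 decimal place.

A single mismatch occurs at site 10 (T→D).
18 of the 19 sites match, so the percent identity is 18/19 × 100 = 94.7%.

94.7%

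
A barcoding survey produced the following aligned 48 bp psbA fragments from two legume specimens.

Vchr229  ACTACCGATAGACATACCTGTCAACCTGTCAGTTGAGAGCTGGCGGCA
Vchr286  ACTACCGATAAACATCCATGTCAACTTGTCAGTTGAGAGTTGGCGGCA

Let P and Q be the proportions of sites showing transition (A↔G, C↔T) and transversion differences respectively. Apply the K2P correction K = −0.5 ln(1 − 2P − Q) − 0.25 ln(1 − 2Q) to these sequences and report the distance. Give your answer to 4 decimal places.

0.1129

Differing sites — 11:G/A (Ti); 16:A/C (Tv); 18:C/A (Tv); 26:C/T (Ti); 40:C/T (Ti).
Of the 5 differences, 3 transitions and 2 transversions over 48 sites: P = 3/48 = 0.062500, Q = 2/48 = 0.041667.
d = −0.5·ln(0.833333) − 0.25·ln(0.916666) = −0.5·(-0.182322) − 0.25·(-0.087012) = 0.1129.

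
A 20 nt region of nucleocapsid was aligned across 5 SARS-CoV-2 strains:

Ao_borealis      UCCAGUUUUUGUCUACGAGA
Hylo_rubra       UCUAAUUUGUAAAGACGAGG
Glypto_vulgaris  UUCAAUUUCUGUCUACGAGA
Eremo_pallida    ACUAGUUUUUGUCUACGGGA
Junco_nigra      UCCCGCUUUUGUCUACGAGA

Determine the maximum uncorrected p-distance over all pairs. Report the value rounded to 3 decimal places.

0.500

Pairwise Hamming distances:
  Ao_borealis vs Hylo_rubra: 8
  Ao_borealis vs Glypto_vulgaris: 3
  Ao_borealis vs Eremo_pallida: 3
  Ao_borealis vs Junco_nigra: 2
  Hylo_rubra vs Glypto_vulgaris: 8
  Hylo_rubra vs Eremo_pallida: 9
  Hylo_rubra vs Junco_nigra: 10
  Glypto_vulgaris vs Eremo_pallida: 6
  Glypto_vulgaris vs Junco_nigra: 5
  Eremo_pallida vs Junco_nigra: 5
The largest is 10 mismatches, between Hylo_rubra and Junco_nigra; p = 10/20 = 0.500.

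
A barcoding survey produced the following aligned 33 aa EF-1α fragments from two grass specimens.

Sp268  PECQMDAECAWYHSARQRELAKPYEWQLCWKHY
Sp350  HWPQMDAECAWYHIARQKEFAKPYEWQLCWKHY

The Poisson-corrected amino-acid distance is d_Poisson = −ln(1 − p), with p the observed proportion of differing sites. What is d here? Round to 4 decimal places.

0.2007

Mismatches occur at site 1 (P/H), site 2 (E/W), site 3 (C/P), site 14 (S/I), site 18 (R/K), site 20 (L/F).
p = 6/33 = 0.181818.
d = −ln(1 − 0.181818) = −ln(0.818182) = 0.2007.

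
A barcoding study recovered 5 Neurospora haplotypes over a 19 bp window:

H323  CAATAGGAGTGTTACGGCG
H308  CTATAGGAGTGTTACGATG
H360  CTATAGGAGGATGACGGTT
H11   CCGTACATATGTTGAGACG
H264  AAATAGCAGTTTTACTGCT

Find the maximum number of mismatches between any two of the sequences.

Pairwise Hamming distances:
  H323 vs H308: 3
  H323 vs H360: 6
  H323 vs H11: 9
  H323 vs H264: 5
  H308 vs H360: 5
  H308 vs H11: 9
  H308 vs H264: 8
  H360 vs H11: 14
  H360 vs H264: 8
  H11 vs H264: 13
The largest is 14, between H360 and H11.

14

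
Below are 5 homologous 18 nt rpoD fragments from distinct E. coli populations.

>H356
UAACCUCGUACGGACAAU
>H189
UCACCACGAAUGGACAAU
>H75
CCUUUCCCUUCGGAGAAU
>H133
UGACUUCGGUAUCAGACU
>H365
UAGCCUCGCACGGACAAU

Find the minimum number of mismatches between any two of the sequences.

2

Pairwise Hamming distances:
  H356 vs H189: 4
  H356 vs H75: 9
  H356 vs H133: 9
  H356 vs H365: 2
  H189 vs H75: 10
  H189 vs H133: 10
  H189 vs H365: 5
  H75 vs H133: 11
  H75 vs H365: 10
  H133 vs H365: 10
The smallest is 2, between H356 and H365.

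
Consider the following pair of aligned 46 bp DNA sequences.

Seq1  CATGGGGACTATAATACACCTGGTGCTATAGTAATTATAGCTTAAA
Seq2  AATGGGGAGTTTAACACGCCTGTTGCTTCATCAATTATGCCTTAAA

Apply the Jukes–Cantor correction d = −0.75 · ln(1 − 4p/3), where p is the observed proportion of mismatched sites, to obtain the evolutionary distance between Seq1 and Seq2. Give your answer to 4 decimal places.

0.3206

The sequences differ at positions 1 (C/A), 9 (C/G), 11 (A/T), 15 (T/C), 18 (A/G), 23 (G/T), 28 (A/T), 29 (T/C), 31 (G/T), 32 (T/C), 39 (A/G), 40 (G/C).
p = 12/46 = 0.260870.
d = −0.75 · ln(1 − (4/3)·0.260870) = −0.75 · ln(0.652173) = −0.75 · (-0.427445) = 0.3206.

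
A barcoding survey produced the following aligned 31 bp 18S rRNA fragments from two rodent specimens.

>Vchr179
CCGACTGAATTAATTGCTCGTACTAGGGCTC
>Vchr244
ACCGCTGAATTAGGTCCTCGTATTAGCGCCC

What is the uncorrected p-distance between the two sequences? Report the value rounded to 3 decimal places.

0.290

The sequences differ at positions 1 (C/A), 3 (G/C), 4 (A/G), 13 (A/G), 14 (T/G), 16 (G/C), 23 (C/T), 27 (G/C), 30 (T/C).
There are 9 differences over 31 sites, so p = 9/31 = 0.290.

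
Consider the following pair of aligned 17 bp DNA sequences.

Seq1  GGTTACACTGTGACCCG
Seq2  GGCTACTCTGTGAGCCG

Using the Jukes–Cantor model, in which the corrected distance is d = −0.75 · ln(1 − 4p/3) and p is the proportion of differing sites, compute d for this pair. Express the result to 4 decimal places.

0.2012

Mismatches occur at site 3 (T↔C), site 7 (A↔T), site 14 (C↔G).
p = 3/17 = 0.176471.
d = −0.75 · ln(1 − (4/3)·0.176471) = −0.75 · ln(0.764705) = −0.75 · (-0.268265) = 0.2012.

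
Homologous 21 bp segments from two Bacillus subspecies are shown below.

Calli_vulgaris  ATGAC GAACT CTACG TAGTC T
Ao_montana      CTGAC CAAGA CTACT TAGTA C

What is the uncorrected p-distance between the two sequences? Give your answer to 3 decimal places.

Differing sites — 1:A/C; 6:G/C; 9:C/G; 10:T/A; 15:G/T; 20:C/A; 21:T/C.
There are 7 differences over 21 sites, so p = 7/21 = 0.333.

0.333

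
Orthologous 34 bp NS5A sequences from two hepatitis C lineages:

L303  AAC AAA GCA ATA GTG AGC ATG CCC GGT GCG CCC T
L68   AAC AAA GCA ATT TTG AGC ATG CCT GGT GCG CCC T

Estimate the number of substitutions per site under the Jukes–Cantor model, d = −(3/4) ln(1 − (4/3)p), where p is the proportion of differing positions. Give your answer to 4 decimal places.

0.0939

The sequences differ at positions 12 (A/T), 13 (G/T), 24 (C/T).
p = 3/34 = 0.088235.
d = −0.75 · ln(1 − (4/3)·0.088235) = −0.75 · ln(0.882353) = −0.75 · (-0.125163) = 0.0939.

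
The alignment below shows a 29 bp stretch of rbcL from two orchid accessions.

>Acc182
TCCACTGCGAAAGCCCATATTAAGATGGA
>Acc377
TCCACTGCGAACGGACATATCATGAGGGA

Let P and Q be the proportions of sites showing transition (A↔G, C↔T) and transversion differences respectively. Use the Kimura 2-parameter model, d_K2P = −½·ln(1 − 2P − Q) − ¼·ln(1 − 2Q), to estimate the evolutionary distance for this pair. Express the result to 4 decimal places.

0.2438

The sequences differ at positions 12 (A/C, transversion), 14 (C/G, transversion), 15 (C/A, transversion), 21 (T/C, transition), 23 (A/T, transversion), 26 (T/G, transversion).
Of the 6 differences, 1 transition and 5 transversions over 29 sites: P = 1/29 = 0.034483, Q = 5/29 = 0.172414.
d = −0.5·ln(0.758620) − 0.25·ln(0.655172) = −0.5·(-0.276254) − 0.25·(-0.422857) = 0.2438.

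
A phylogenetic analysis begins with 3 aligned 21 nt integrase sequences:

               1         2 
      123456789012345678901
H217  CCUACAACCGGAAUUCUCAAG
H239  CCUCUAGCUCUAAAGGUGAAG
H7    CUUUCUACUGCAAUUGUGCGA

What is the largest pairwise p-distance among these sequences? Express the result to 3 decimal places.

Pairwise Hamming distances:
  H217 vs H239: 10
  H217 vs H7: 10
  H239 vs H7: 12
The largest is 12 mismatches, between H239 and H7; p = 12/21 = 0.571.

0.571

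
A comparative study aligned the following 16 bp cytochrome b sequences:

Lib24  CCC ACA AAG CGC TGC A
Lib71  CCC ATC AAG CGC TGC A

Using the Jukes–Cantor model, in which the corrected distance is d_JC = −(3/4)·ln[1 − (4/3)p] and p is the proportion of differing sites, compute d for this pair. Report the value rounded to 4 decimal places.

The sequences differ at positions 5 (C/T), 6 (A/C).
p = 2/16 = 0.125000.
d = −0.75 · ln(1 − (4/3)·0.125000) = −0.75 · ln(0.833333) = −0.75 · (-0.182322) = 0.1367.

0.1367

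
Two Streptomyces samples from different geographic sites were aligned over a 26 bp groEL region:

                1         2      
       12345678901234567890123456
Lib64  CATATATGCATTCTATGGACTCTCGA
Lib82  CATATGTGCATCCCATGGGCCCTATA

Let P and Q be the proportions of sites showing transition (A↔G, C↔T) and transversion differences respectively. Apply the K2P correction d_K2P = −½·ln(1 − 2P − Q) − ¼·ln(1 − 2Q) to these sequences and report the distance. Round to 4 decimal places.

0.3513

Differing sites — 6:A/G (Ti); 12:T/C (Ti); 14:T/C (Ti); 19:A/G (Ti); 21:T/C (Ti); 24:C/A (Tv); 25:G/T (Tv).
Of the 7 differences, 5 transitions and 2 transversions over 26 sites: P = 5/26 = 0.192308, Q = 2/26 = 0.076923.
d = −0.5·ln(0.538461) − 0.25·ln(0.846154) = −0.5·(-0.619040) − 0.25·(-0.167054) = 0.3513.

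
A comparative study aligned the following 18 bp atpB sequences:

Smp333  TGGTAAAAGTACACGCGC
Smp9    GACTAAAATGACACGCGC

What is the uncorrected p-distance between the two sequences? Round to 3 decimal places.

0.278

The sequences differ at positions 1 (T/G), 2 (G/A), 3 (G/C), 9 (G/T), 10 (T/G).
There are 5 differences over 18 sites, so p = 5/18 = 0.278.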